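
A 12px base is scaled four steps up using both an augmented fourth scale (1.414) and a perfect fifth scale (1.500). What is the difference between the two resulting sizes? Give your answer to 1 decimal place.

12.8px

Augmented fourth: 12.0 × 1.414⁴ = 47.971px
Perfect fifth: 12.0 × 1.500⁴ = 60.750px
Difference: 60.750 − 47.971 = 12.779px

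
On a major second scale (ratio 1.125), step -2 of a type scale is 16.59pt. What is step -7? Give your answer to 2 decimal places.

9.21pt

The gap is -7 − (-2) = -5 steps, so the factor is 1.125^-5.
16.59 ÷ 1.125⁵ = 16.59 ÷ 1.80203 ≈ 9.206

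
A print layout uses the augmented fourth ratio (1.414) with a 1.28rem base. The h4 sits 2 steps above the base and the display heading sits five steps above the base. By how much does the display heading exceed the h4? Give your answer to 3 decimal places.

Step 2: 1.28 × 1.414² = 2.55923rem
Step 5: 1.28 × 1.414⁵ = 7.23531rem
Difference: 7.23531 − 2.55923 = 4.67608rem

4.676rem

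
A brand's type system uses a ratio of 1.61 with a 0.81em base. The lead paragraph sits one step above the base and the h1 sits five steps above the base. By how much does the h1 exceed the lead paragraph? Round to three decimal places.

Step 1: 0.81 × 1.61 = 1.30410em
Step 5: 0.81 × 1.61⁵ = 8.76222em
Difference: 8.76222 − 1.30410 = 7.45812em

7.458em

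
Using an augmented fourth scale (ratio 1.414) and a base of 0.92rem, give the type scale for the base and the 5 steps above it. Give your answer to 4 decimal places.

0.9200rem, 1.3009rem, 1.8394rem, 2.6010rem, 3.6778rem, 5.2004rem

Step 0: 0.92rem
Step 1: 0.92 × 1.414 = 1.3009
Step 2: 0.92 × 1.414² = 1.8394
Step 3: 0.92 × 1.414³ = 2.6010
Step 4: 0.92 × 1.414⁴ = 3.6778
Step 5: 0.92 × 1.414⁵ = 5.2004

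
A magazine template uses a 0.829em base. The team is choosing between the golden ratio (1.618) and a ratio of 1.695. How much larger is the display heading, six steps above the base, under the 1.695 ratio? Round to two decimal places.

4.79em

Golden ratio: 0.829 × 1.618⁶ = 14.8739em
At 1.695: 0.829 × 1.695⁶ = 19.6595em
Difference: 19.6595 − 14.8739 = 4.7856em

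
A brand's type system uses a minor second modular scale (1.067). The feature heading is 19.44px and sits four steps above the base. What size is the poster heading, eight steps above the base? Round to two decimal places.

25.20px

The gap is 8 − (4) = 4 steps, so the factor is 1.067^4.
19.44 × 1.067⁴ = 19.44 × 1.29616 ≈ 25.197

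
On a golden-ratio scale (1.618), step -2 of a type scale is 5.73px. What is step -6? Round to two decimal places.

The gap is -6 − (-2) = -4 steps, so the factor is 1.618^-4.
5.73 ÷ 1.618⁴ = 5.73 ÷ 6.85353 ≈ 0.836

0.84px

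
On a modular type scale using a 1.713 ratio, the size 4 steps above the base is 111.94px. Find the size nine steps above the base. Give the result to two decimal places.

The gap is 9 − (4) = 5 steps, so the factor is 1.713^5.
111.94 × 1.713⁵ = 111.94 × 14.74982 ≈ 1651.095

1651.10px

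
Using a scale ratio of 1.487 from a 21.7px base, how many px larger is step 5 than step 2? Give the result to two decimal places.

109.78px

Step 2: 21.7 × 1.487² = 47.9824px
Step 5: 21.7 × 1.487⁵ = 157.7664px
Difference: 157.7664 − 47.9824 = 109.7840px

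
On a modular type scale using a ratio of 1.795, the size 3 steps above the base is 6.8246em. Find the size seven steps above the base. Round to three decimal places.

Moving from step +3 to step +7 is 4 steps up, so multiply by r⁴.
6.8246 × 1.795⁴ = 6.8246 × 10.38145 ≈ 70.849

70.849em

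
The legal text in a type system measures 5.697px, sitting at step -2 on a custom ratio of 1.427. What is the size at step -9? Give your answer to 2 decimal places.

The gap is -9 − (-2) = -7 steps, so the factor is 1.427^-7.
5.697 ÷ 1.427⁷ = 5.697 ÷ 12.04947 ≈ 0.473

0.47px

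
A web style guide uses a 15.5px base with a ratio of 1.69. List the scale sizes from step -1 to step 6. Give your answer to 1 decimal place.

9.2px, 15.5px, 26.2px, 44.3px, 74.8px, 126.4px, 213.7px, 361.1px

Step -1: 15.5 ÷ 1.69 = 9.2
Step 0: 15.5px
Step 1: 15.5 × 1.69 = 26.2
Step 2: 15.5 × 1.69² = 44.3
Step 3: 15.5 × 1.69³ = 74.8
Step 4: 15.5 × 1.69⁴ = 126.4
Step 5: 15.5 × 1.69⁵ = 213.7
Step 6: 15.5 × 1.69⁶ = 361.1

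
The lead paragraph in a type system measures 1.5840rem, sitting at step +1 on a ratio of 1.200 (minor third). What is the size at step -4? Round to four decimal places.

Moving from step +1 to step -4 is 5 steps down, so divide by r⁵.
1.5840 ÷ 1.200⁵ = 1.5840 ÷ 2.48832 ≈ 0.6366

0.6366rem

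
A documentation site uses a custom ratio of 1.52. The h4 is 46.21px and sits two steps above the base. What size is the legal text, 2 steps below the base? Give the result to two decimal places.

8.66px

Moving from step +2 to step -2 is 4 steps down, so divide by r⁴.
46.21 ÷ 1.52⁴ = 46.21 ÷ 5.33795 ≈ 8.657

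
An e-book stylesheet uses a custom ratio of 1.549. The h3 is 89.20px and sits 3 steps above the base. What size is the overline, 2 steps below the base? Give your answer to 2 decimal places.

Moving from step +3 to step -2 is 5 steps down, so divide by r⁵.
89.20 ÷ 1.549⁵ = 89.20 ÷ 8.91779 ≈ 10.002

10.00px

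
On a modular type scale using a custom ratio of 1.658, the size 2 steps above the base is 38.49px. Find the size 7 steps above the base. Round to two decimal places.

482.25px

The gap is 7 − (2) = 5 steps, so the factor is 1.658^5.
38.49 × 1.658⁵ = 38.49 × 12.52918 ≈ 482.248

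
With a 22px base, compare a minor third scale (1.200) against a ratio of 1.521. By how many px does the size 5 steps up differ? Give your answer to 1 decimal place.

Minor third: 22.0 × 1.200⁵ = 54.743px
At 1.521: 22.0 × 1.521⁵ = 179.089px
Difference: 179.089 − 54.743 = 124.346px

124.3px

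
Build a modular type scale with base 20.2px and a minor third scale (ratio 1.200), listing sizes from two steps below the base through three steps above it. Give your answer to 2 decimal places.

Step -2: 20.2 ÷ 1.200² = 14.03
Step -1: 20.2 ÷ 1.200 = 16.83
Step 0: 20.2px
Step 1: 20.2 × 1.200 = 24.24
Step 2: 20.2 × 1.200² = 29.09
Step 3: 20.2 × 1.200³ = 34.91

14.03px, 16.83px, 20.20px, 24.24px, 29.09px, 34.91px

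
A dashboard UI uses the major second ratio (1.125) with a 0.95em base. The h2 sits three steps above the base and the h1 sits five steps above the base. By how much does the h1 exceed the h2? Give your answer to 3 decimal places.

Step 3: 0.95 × 1.125³ = 1.35264em
Step 5: 0.95 × 1.125⁵ = 1.71193em
Difference: 1.71193 − 1.35264 = 0.35929em

0.359em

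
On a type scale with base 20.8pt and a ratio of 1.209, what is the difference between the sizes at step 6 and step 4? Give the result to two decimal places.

20.52pt

Step 4: 20.8 × 1.209⁴ = 44.4394pt
Step 6: 20.8 × 1.209⁶ = 64.9563pt
Difference: 64.9563 − 44.4394 = 20.5169pt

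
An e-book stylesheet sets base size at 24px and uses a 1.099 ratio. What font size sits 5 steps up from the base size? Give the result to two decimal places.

Every step multiplies by the scale ratio.
24.0 × 1.099⁵ = 24.0 × 1.60320 ≈ 38.48

38.48px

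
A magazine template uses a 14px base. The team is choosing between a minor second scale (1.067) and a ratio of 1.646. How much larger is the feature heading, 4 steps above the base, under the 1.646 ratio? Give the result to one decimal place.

Minor second: 14.0 × 1.067⁴ = 18.146px
At 1.646: 14.0 × 1.646⁴ = 102.766px
Difference: 102.766 − 18.146 = 84.620px

84.6px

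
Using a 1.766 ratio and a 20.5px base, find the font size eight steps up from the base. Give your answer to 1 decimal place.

1939.5px

20.5 × 1.766⁸ = 20.5 × 94.60751 ≈ 1939.45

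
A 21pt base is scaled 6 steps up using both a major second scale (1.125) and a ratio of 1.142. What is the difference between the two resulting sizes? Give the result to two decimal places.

Major second: 21.0 × 1.125⁶ = 42.5730pt
At 1.142: 21.0 × 1.142⁶ = 46.5818pt
Difference: 46.5818 − 42.5730 = 4.0088pt

4.01pt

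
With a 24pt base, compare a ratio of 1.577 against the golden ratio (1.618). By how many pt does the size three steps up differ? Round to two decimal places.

7.53pt

At 1.577: 24.0 × 1.577³ = 94.1253pt
Golden ratio: 24.0 × 1.618³ = 101.6592pt
Difference: 101.6592 − 94.1253 = 7.5339pt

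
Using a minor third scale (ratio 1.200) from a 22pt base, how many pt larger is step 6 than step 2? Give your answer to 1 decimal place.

Step 2: 22.0 × 1.200² = 31.680pt
Step 6: 22.0 × 1.200⁶ = 65.692pt
Difference: 65.692 − 31.680 = 34.012pt

34.0pt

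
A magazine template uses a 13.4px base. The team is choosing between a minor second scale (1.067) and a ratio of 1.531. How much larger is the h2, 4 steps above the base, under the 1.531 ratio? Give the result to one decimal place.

56.3px

Minor second: 13.4 × 1.067⁴ = 17.369px
At 1.531: 13.4 × 1.531⁴ = 73.622px
Difference: 73.622 − 17.369 = 56.253px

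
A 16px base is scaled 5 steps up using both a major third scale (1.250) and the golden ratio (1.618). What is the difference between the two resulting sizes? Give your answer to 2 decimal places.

Major third: 16.0 × 1.250⁵ = 48.8281px
Golden ratio: 16.0 × 1.618⁵ = 177.4241px
Difference: 177.4241 − 48.8281 = 128.5960px

128.60px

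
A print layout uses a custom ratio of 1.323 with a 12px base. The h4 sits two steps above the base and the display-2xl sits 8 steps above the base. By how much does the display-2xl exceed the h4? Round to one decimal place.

Step 2: 12.0 × 1.323² = 21.004px
Step 8: 12.0 × 1.323⁸ = 112.632px
Difference: 112.632 − 21.004 = 91.628px

91.6px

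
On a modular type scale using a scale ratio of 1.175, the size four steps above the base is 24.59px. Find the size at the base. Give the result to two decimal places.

The gap is 0 − (4) = -4 steps, so the factor is 1.175^-4.
24.59 ÷ 1.175⁴ = 24.59 ÷ 1.90613 ≈ 12.901

12.90px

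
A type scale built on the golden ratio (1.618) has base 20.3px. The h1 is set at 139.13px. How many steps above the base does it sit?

1.618ⁿ = 139.13 / 20.3 = 6.8537
n = ln(6.8537) / ln(1.618) = 1.9248 / 0.4812 ≈ 4.00

4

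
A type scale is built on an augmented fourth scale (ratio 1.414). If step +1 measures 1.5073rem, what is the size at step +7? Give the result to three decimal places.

The gap is 7 − (1) = 6 steps, so the factor is 1.414^6.
1.5073 × 1.414⁶ = 1.5073 × 7.99275 ≈ 12.047

12.047rem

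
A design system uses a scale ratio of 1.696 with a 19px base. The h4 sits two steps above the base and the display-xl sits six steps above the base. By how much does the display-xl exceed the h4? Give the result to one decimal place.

397.5px

Step 2: 19.0 × 1.696² = 54.652px
Step 6: 19.0 × 1.696⁶ = 452.177px
Difference: 452.177 − 54.652 = 397.525px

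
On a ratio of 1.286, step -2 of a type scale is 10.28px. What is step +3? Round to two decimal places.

36.16px

Moving from step -2 to step +3 is 5 steps up, so multiply by r⁵.
10.28 × 1.286⁵ = 10.28 × 3.51726 ≈ 36.157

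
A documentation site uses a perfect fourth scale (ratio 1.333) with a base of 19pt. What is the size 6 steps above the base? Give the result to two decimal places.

106.59pt

19.0 × 1.333⁶ = 19.0 × 5.61023 ≈ 106.59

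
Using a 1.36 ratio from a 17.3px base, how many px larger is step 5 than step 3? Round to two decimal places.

Step 3: 17.3 × 1.36³ = 43.5174px
Step 5: 17.3 × 1.36⁵ = 80.4898px
Difference: 80.4898 − 43.5174 = 36.9724px

36.97px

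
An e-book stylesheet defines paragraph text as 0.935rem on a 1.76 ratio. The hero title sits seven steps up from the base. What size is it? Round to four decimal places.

48.9103rem

0.935 × 1.76⁷ = 0.935 × 52.31048 ≈ 48.9103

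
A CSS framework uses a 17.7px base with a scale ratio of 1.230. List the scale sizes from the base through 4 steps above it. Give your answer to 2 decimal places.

Step 0: 17.7px
Step 1: 17.7 × 1.230 = 21.77
Step 2: 17.7 × 1.230² = 26.78
Step 3: 17.7 × 1.230³ = 32.94
Step 4: 17.7 × 1.230⁴ = 40.51

17.70px, 21.77px, 26.78px, 32.94px, 40.51px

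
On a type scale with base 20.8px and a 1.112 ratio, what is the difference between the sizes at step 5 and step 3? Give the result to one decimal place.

Step 3: 20.8 × 1.112³ = 28.601px
Step 5: 20.8 × 1.112⁵ = 35.366px
Difference: 35.366 − 28.601 = 6.765px

6.8px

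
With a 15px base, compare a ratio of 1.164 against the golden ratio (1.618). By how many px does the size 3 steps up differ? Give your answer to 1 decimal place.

39.9px

At 1.164: 15.0 × 1.164³ = 23.656px
Golden ratio: 15.0 × 1.618³ = 63.537px
Difference: 63.537 − 23.656 = 39.881px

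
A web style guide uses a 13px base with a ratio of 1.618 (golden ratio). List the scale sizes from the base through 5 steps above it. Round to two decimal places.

Step 0: 13px
Step 1: 13.0 × 1.618 = 21.03
Step 2: 13.0 × 1.618² = 34.03
Step 3: 13.0 × 1.618³ = 55.07
Step 4: 13.0 × 1.618⁴ = 89.10
Step 5: 13.0 × 1.618⁵ = 144.16

13.00px, 21.03px, 34.03px, 55.07px, 89.10px, 144.16px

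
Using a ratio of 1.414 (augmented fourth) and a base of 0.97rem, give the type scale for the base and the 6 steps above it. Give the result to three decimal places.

Step 0: 0.97rem
Step 1: 0.97 × 1.414 = 1.372
Step 2: 0.97 × 1.414² = 1.939
Step 3: 0.97 × 1.414³ = 2.742
Step 4: 0.97 × 1.414⁴ = 3.878
Step 5: 0.97 × 1.414⁵ = 5.483
Step 6: 0.97 × 1.414⁶ = 7.753

0.970rem, 1.372rem, 1.939rem, 2.742rem, 3.878rem, 5.483rem, 7.753rem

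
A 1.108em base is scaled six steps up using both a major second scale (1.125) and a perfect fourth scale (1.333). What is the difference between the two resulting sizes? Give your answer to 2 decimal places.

3.97em

Major second: 1.108 × 1.125⁶ = 2.2462em
Perfect fourth: 1.108 × 1.333⁶ = 6.2161em
Difference: 6.2161 − 2.2462 = 3.9699em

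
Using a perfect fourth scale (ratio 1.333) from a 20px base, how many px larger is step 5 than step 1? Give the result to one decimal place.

57.5px

Step 1: 20.0 × 1.333 = 26.660px
Step 5: 20.0 × 1.333⁵ = 84.175px
Difference: 84.175 − 26.660 = 57.515px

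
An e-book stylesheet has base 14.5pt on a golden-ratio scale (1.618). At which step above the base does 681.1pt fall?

8

1.618ⁿ = 681.1 / 14.5 = 46.9724
n = ln(46.9724) / ln(1.618) = 3.8496 / 0.4812 ≈ 8.00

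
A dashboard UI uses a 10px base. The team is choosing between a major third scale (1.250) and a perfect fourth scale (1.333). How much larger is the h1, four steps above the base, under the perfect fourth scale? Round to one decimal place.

Major third: 10.0 × 1.250⁴ = 24.414px
Perfect fourth: 10.0 × 1.333⁴ = 31.573px
Difference: 31.573 − 24.414 = 7.159px

7.2px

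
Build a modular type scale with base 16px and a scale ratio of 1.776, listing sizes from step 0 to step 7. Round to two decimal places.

Step 0: 16px
Step 1: 16.0 × 1.776 = 28.42
Step 2: 16.0 × 1.776² = 50.47
Step 3: 16.0 × 1.776³ = 89.63
Step 4: 16.0 × 1.776⁴ = 159.18
Step 5: 16.0 × 1.776⁵ = 282.71
Step 6: 16.0 × 1.776⁶ = 502.09
Step 7: 16.0 × 1.776⁷ = 891.70

16.00px, 28.42px, 50.47px, 89.63px, 159.18px, 282.71px, 502.09px, 891.70px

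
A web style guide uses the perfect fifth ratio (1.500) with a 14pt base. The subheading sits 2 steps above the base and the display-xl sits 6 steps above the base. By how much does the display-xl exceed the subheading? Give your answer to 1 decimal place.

Step 2: 14.0 × 1.500² = 31.500pt
Step 6: 14.0 × 1.500⁶ = 159.469pt
Difference: 159.469 − 31.500 = 127.969pt

128.0pt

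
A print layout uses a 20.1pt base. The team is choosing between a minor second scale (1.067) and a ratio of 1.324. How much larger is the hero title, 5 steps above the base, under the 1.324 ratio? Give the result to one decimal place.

Minor second: 20.1 × 1.067⁵ = 27.798pt
At 1.324: 20.1 × 1.324⁵ = 81.778pt
Difference: 81.778 − 27.798 = 53.980pt

54.0pt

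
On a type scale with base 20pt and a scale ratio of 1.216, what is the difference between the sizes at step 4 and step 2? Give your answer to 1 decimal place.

Step 2: 20.0 × 1.216² = 29.573pt
Step 4: 20.0 × 1.216⁴ = 43.728pt
Difference: 43.728 − 29.573 = 14.155pt

14.2pt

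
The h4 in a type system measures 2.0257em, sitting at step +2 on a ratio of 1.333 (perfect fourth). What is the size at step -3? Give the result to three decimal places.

The gap is -3 − (2) = -5 steps, so the factor is 1.333^-5.
2.0257 ÷ 1.333⁵ = 2.0257 ÷ 4.20873 ≈ 0.481

0.481em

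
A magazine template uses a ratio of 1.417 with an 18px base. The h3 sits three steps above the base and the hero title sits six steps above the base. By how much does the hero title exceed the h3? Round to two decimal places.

Step 3: 18.0 × 1.417³ = 51.2132px
Step 6: 18.0 × 1.417⁶ = 145.7108px
Difference: 145.7108 − 51.2132 = 94.4976px

94.50px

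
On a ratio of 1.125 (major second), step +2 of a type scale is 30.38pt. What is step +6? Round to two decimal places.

48.66pt

Moving from step +2 to step +6 is 4 steps up, so multiply by r⁴.
30.38 × 1.125⁴ = 30.38 × 1.60181 ≈ 48.663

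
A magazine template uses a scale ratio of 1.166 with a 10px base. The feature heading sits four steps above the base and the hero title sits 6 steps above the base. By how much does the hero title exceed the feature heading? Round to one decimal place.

6.6px

Step 4: 10.0 × 1.166⁴ = 18.484px
Step 6: 10.0 × 1.166⁶ = 25.130px
Difference: 25.130 − 18.484 = 6.646px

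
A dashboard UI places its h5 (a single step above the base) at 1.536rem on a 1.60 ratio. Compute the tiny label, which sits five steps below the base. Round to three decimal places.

0.092rem

1.536 ÷ 1.60⁶ = 1.536 ÷ 16.77722 ≈ 0.092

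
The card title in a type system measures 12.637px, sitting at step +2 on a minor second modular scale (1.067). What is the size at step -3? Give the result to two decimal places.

9.14px

12.637 ÷ 1.067⁵ = 12.637 ÷ 1.38300 ≈ 9.137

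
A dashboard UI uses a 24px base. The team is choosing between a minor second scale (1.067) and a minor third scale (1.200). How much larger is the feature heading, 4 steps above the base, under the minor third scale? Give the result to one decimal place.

18.7px

Minor second: 24.0 × 1.067⁴ = 31.108px
Minor third: 24.0 × 1.200⁴ = 49.766px
Difference: 49.766 − 31.108 = 18.658px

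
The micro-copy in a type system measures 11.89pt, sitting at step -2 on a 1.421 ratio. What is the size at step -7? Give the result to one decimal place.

2.1pt

Moving from step -2 to step -7 is 5 steps down, so divide by r⁵.
11.89 ÷ 1.421⁵ = 11.89 ÷ 5.79389 ≈ 2.052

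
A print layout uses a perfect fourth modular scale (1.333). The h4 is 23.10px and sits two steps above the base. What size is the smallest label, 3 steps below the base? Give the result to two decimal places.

Moving from step +2 to step -3 is 5 steps down, so divide by r⁵.
23.10 ÷ 1.333⁵ = 23.10 ÷ 4.20873 ≈ 5.489

5.49px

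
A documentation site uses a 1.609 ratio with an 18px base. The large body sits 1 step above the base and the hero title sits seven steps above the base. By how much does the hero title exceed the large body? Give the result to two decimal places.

473.57px

Step 1: 18.0 × 1.609 = 28.9620px
Step 7: 18.0 × 1.609⁷ = 502.5333px
Difference: 502.5333 − 28.9620 = 473.5713px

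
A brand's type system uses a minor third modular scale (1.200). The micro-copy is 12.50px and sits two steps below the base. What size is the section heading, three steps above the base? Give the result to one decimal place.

31.1px

The gap is 3 − (-2) = 5 steps, so the factor is 1.200^5.
12.50 × 1.200⁵ = 12.50 × 2.48832 ≈ 31.104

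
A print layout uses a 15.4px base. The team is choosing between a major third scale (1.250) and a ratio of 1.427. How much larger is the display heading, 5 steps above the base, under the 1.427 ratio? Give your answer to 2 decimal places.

Major third: 15.4 × 1.250⁵ = 46.9971px
At 1.427: 15.4 × 1.427⁵ = 91.1256px
Difference: 91.1256 − 46.9971 = 44.1285px

44.13px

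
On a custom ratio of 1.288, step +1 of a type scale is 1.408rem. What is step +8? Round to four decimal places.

8.2797rem

1.408 × 1.288⁷ = 1.408 × 5.88046 ≈ 8.2797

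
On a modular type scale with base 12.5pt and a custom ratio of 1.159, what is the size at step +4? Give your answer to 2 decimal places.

22.56pt

12.5 × 1.159⁴ = 12.5 × 1.80440 ≈ 22.56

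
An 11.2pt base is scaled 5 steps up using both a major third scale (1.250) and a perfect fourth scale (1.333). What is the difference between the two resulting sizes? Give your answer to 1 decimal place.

13.0pt

Major third: 11.2 × 1.250⁵ = 34.180pt
Perfect fourth: 11.2 × 1.333⁵ = 47.138pt
Difference: 47.138 − 34.180 = 12.958pt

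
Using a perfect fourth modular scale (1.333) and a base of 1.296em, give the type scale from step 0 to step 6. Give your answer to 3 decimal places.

Step 0: 1.296em
Step 1: 1.296 × 1.333 = 1.728
Step 2: 1.296 × 1.333² = 2.303
Step 3: 1.296 × 1.333³ = 3.070
Step 4: 1.296 × 1.333⁴ = 4.092
Step 5: 1.296 × 1.333⁵ = 5.455
Step 6: 1.296 × 1.333⁶ = 7.271

1.296em, 1.728em, 2.303em, 3.070em, 4.092em, 5.455em, 7.271em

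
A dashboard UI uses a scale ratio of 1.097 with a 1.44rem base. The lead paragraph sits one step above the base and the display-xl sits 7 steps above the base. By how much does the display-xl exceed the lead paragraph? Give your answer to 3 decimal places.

Step 1: 1.44 × 1.097 = 1.57968rem
Step 7: 1.44 × 1.097⁷ = 2.75302rem
Difference: 2.75302 − 1.57968 = 1.17334rem

1.173rem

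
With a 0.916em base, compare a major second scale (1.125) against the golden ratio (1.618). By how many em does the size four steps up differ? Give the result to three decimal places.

Major second: 0.916 × 1.125⁴ = 1.46725em
Golden ratio: 0.916 × 1.618⁴ = 6.27783em
Difference: 6.27783 − 1.46725 = 4.81058em

4.811em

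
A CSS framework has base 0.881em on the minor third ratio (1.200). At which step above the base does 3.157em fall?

7

1.200ⁿ = 3.157 / 0.881 = 3.5834
n = ln(3.5834) / ln(1.200) = 1.2763 / 0.1823 ≈ 7.00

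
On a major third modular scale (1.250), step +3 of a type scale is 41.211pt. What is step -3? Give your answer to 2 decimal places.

10.80pt

41.211 ÷ 1.250⁶ = 41.211 ÷ 3.81470 ≈ 10.803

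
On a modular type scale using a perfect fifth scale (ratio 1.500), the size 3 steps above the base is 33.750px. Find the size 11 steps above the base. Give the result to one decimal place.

865.0px

The gap is 11 − (3) = 8 steps, so the factor is 1.500^8.
33.750 × 1.500⁸ = 33.750 × 25.62891 ≈ 864.976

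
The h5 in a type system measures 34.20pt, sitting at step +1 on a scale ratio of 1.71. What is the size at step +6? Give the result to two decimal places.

Moving from step +1 to step +6 is 5 steps up, so multiply by r⁵.
34.20 × 1.71⁵ = 34.20 × 14.62112 ≈ 500.042

500.04pt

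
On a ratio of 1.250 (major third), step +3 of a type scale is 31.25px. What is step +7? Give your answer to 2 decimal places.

31.25 × 1.250⁴ = 31.25 × 2.44141 ≈ 76.294

76.29px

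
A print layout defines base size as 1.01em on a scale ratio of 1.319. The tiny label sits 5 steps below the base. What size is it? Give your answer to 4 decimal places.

0.2530em

A modular type scale is a geometric sequence: sizeₙ = base × rⁿ.
1.01 ÷ 1.319⁵ = 1.01 ÷ 3.99231 ≈ 0.2530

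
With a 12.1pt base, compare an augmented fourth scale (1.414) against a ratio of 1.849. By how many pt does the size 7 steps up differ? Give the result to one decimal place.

757.3pt

Augmented fourth: 12.1 × 1.414⁷ = 136.751pt
At 1.849: 12.1 × 1.849⁷ = 894.013pt
Difference: 894.013 − 136.751 = 757.262pt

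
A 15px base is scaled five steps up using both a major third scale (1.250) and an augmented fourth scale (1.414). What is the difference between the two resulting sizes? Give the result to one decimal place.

Major third: 15.0 × 1.250⁵ = 45.776px
Augmented fourth: 15.0 × 1.414⁵ = 84.789px
Difference: 84.789 − 45.776 = 39.013px

39.0px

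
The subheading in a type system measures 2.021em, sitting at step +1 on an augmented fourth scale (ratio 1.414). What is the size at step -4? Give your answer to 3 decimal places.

The gap is -4 − (1) = -5 steps, so the factor is 1.414^-5.
2.021 ÷ 1.414⁵ = 2.021 ÷ 5.65258 ≈ 0.358

0.358em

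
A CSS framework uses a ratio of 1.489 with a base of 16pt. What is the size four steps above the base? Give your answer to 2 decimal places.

16.0 × 1.489⁴ = 16.0 × 4.91563 ≈ 78.65

78.65pt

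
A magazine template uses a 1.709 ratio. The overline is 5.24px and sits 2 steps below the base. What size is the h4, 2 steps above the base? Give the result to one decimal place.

The gap is 2 − (-2) = 4 steps, so the factor is 1.709^4.
5.24 × 1.709⁴ = 5.24 × 8.53038 ≈ 44.699

44.7px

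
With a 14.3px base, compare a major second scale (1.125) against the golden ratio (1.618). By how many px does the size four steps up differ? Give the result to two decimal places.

Major second: 14.3 × 1.125⁴ = 22.9058px
Golden ratio: 14.3 × 1.618⁴ = 98.0054px
Difference: 98.0054 − 22.9058 = 75.0996px

75.10px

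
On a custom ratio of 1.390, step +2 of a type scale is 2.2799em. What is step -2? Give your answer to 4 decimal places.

0.6107em

The gap is -2 − (2) = -4 steps, so the factor is 1.390^-4.
2.2799 ÷ 1.390⁴ = 2.2799 ÷ 3.73301 ≈ 0.6107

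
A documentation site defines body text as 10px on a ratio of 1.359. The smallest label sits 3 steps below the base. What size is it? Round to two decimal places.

3.98px

Every step multiplies by the scale ratio.
10.0 ÷ 1.359³ = 10.0 ÷ 2.50991 ≈ 3.98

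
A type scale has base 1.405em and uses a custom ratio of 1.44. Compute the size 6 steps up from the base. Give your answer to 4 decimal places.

Every step multiplies by the scale ratio.
1.405 × 1.44⁶ = 1.405 × 8.91610 ≈ 12.5271

12.5271em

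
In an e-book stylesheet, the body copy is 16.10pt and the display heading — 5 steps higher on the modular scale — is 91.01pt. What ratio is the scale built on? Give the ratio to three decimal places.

The ratio satisfies 16.10 × r⁵ = 91.01, so r = (91.01 / 16.10)^(1/5).
r = 5.6528^(1/5) ≈ 1.4140

1.414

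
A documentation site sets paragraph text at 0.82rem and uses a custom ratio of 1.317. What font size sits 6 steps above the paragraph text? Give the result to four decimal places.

4.2789rem

0.82 × 1.317⁶ = 0.82 × 5.21813 ≈ 4.2789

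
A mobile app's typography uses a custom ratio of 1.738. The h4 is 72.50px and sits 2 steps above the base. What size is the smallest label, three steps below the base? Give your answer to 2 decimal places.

4.57px

The gap is -3 − (2) = -5 steps, so the factor is 1.738^-5.
72.50 ÷ 1.738⁵ = 72.50 ÷ 15.85802 ≈ 4.572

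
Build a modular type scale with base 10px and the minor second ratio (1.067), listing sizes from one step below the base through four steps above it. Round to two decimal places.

9.37px, 10.00px, 10.67px, 11.38px, 12.15px, 12.96px

Step -1: 10.0 ÷ 1.067 = 9.37
Step 0: 10px
Step 1: 10.0 × 1.067 = 10.67
Step 2: 10.0 × 1.067² = 11.38
Step 3: 10.0 × 1.067³ = 12.15
Step 4: 10.0 × 1.067⁴ = 12.96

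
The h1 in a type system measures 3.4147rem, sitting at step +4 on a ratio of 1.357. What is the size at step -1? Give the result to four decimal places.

0.7421rem

3.4147 ÷ 1.357⁵ = 3.4147 ÷ 4.60150 ≈ 0.7421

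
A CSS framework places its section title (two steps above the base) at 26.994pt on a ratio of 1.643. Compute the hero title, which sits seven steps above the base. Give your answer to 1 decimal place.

The gap is 7 − (2) = 5 steps, so the factor is 1.643^5.
26.994 × 1.643⁵ = 26.994 × 11.97258 ≈ 323.188

323.2pt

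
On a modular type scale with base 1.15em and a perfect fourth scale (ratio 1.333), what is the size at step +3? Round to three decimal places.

1.15 × 1.333³ = 1.15 × 2.36859 ≈ 2.724

2.724em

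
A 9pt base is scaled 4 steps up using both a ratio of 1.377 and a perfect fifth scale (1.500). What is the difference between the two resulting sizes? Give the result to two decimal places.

At 1.377: 9.0 × 1.377⁴ = 32.3577pt
Perfect fifth: 9.0 × 1.500⁴ = 45.5625pt
Difference: 45.5625 − 32.3577 = 13.2048pt

13.20pt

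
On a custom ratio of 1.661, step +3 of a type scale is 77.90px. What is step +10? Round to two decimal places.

77.90 × 1.661⁷ = 77.90 × 34.88088 ≈ 2717.221

2717.22px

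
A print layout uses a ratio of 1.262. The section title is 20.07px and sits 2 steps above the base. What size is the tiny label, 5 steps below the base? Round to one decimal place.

3.9px

20.07 ÷ 1.262⁷ = 20.07 ÷ 5.09818 ≈ 3.937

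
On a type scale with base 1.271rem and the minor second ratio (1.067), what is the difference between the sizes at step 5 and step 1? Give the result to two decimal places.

Step 1: 1.271 × 1.067 = 1.3562rem
Step 5: 1.271 × 1.067⁵ = 1.7578rem
Difference: 1.7578 − 1.3562 = 0.4016rem

0.40rem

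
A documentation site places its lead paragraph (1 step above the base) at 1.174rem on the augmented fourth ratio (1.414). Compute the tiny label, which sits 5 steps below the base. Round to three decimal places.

0.147rem

1.174 ÷ 1.414⁶ = 1.174 ÷ 7.99275 ≈ 0.147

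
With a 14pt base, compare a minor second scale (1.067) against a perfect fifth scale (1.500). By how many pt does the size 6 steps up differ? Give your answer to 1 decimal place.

138.8pt

Minor second: 14.0 × 1.067⁶ = 20.659pt
Perfect fifth: 14.0 × 1.500⁶ = 159.469pt
Difference: 159.469 − 20.659 = 138.810pt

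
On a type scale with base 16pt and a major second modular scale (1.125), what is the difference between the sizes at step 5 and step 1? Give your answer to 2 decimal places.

10.83pt

Step 1: 16.0 × 1.125 = 18.0000pt
Step 5: 16.0 × 1.125⁵ = 28.8325pt
Difference: 28.8325 − 18.0000 = 10.8325pt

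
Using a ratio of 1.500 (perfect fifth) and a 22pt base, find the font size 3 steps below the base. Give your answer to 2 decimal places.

6.52pt

22.0 ÷ 1.500³ = 22.0 ÷ 3.37500 ≈ 6.52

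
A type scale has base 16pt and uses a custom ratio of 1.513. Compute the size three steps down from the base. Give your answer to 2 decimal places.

4.62pt

A modular type scale is a geometric sequence: sizeₙ = base × rⁿ.
16.0 ÷ 1.513³ = 16.0 ÷ 3.46351 ≈ 4.62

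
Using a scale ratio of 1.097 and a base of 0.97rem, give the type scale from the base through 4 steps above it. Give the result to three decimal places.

0.970rem, 1.064rem, 1.167rem, 1.281rem, 1.405rem

Step 0: 0.97rem
Step 1: 0.97 × 1.097 = 1.064
Step 2: 0.97 × 1.097² = 1.167
Step 3: 0.97 × 1.097³ = 1.281
Step 4: 0.97 × 1.097⁴ = 1.405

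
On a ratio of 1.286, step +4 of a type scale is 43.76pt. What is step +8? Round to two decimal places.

Moving from step +4 to step +8 is 4 steps up, so multiply by r⁴.
43.76 × 1.286⁴ = 43.76 × 2.73504 ≈ 119.685

119.69pt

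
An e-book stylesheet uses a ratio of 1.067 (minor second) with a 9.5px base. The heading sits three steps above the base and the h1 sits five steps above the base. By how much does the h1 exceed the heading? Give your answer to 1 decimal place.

Step 3: 9.5 × 1.067³ = 11.540px
Step 5: 9.5 × 1.067⁵ = 13.138px
Difference: 13.138 − 11.540 = 1.598px

1.6px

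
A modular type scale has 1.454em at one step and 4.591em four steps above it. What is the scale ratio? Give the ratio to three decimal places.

1.333

r⁴ = 4.591 / 1.454, so r = (4.591/1.454)^(1/4).
r = 3.1575^(1/4) ≈ 1.3330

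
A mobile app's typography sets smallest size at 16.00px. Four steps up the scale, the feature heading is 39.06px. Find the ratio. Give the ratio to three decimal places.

1.250

r⁴ = 39.06 / 16.00, so r = (39.06/16.00)^(1/4).
r = 2.4413^(1/4) ≈ 1.2500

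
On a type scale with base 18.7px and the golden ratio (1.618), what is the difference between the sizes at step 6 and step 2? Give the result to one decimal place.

Step 2: 18.7 × 1.618² = 48.955px
Step 6: 18.7 × 1.618⁶ = 335.516px
Difference: 335.516 − 48.955 = 286.561px

286.6px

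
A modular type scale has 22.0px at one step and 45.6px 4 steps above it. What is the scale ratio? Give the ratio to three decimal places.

r⁴ = 45.6 / 22.0, so r = (45.6/22.0)^(1/4).
r = 2.0727^(1/4) ≈ 1.1999

1.200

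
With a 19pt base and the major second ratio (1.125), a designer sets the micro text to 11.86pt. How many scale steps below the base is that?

4

1.125ⁿ = 19 / 11.86 = 1.6020
n = ln(1.6020) / ln(1.125) = 0.4713 / 0.1178 ≈ 4.00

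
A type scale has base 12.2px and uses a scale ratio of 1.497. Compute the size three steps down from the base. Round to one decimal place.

Each step on a modular scale multiplies by the ratio, so the size n steps from the base is base × ratioⁿ.
12.2 ÷ 1.497³ = 12.2 ÷ 3.35479 ≈ 3.64

3.6px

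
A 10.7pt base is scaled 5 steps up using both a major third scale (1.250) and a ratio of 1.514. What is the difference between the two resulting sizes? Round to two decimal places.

52.46pt

Major third: 10.7 × 1.250⁵ = 32.6538pt
At 1.514: 10.7 × 1.514⁵ = 85.1164pt
Difference: 85.1164 − 32.6538 = 52.4626pt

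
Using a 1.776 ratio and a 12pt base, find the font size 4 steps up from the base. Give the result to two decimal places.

119.39pt

12.0 × 1.776⁴ = 12.0 × 9.94883 ≈ 119.39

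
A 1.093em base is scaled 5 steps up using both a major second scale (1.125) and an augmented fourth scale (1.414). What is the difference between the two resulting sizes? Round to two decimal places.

Major second: 1.093 × 1.125⁵ = 1.9696em
Augmented fourth: 1.093 × 1.414⁵ = 6.1783em
Difference: 6.1783 − 1.9696 = 4.2087em

4.21em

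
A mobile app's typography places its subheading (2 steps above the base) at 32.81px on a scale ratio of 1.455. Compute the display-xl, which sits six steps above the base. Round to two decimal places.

32.81 × 1.455⁴ = 32.81 × 4.48179 ≈ 147.048

147.05px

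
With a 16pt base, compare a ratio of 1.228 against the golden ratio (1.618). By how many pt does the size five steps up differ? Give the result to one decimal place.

At 1.228: 16.0 × 1.228⁵ = 44.680pt
Golden ratio: 16.0 × 1.618⁵ = 177.424pt
Difference: 177.424 − 44.680 = 132.744pt

132.7pt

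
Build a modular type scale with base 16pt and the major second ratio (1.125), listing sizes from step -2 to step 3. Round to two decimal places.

12.64pt, 14.22pt, 16.00pt, 18.00pt, 20.25pt, 22.78pt

Step -2: 16.0 ÷ 1.125² = 12.64
Step -1: 16.0 ÷ 1.125 = 14.22
Step 0: 16pt
Step 1: 16.0 × 1.125 = 18.00
Step 2: 16.0 × 1.125² = 20.25
Step 3: 16.0 × 1.125³ = 22.78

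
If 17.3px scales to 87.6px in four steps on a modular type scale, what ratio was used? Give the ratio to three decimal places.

r⁴ = 87.6 / 17.3, so r = (87.6/17.3)^(1/4).
r = 5.0636^(1/4) ≈ 1.5001

1.500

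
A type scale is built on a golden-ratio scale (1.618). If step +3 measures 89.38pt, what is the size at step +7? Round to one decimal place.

612.6pt

The gap is 7 − (3) = 4 steps, so the factor is 1.618^4.
89.38 × 1.618⁴ = 89.38 × 6.85353 ≈ 612.568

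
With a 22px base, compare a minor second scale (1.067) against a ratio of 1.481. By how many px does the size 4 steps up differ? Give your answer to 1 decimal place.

Minor second: 22.0 × 1.067⁴ = 28.515px
At 1.481: 22.0 × 1.481⁴ = 105.838px
Difference: 105.838 − 28.515 = 77.323px

77.3px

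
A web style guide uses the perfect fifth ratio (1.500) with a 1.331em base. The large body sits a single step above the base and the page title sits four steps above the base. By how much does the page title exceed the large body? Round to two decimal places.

Step 1: 1.331 × 1.500 = 1.9965em
Step 4: 1.331 × 1.500⁴ = 6.7382em
Difference: 6.7382 − 1.9965 = 4.7417em

4.74em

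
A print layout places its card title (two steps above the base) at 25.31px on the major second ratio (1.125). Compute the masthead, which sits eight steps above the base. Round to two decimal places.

51.31px

25.31 × 1.125⁶ = 25.31 × 2.02729 ≈ 51.311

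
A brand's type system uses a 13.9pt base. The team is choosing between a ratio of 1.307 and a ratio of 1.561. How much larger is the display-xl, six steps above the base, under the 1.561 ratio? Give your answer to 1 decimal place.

131.8pt

At 1.307: 13.9 × 1.307⁶ = 69.290pt
At 1.561: 13.9 × 1.561⁶ = 201.109pt
Difference: 201.109 − 69.290 = 131.819pt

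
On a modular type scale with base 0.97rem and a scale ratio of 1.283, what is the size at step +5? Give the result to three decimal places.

3.372rem

A modular type scale is a geometric sequence: sizeₙ = base × rⁿ.
0.97 × 1.283⁵ = 0.97 × 3.47643 ≈ 3.372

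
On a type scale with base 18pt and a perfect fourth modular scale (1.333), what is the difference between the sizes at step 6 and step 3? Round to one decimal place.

58.3pt

Step 3: 18.0 × 1.333³ = 42.635pt
Step 6: 18.0 × 1.333⁶ = 100.984pt
Difference: 100.984 − 42.635 = 58.349pt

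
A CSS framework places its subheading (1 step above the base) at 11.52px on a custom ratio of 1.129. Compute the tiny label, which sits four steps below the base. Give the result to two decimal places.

11.52 ÷ 1.129⁵ = 11.52 ÷ 1.83430 ≈ 6.280

6.28px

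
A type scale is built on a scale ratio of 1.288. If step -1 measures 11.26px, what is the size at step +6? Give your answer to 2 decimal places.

66.21px

11.26 × 1.288⁷ = 11.26 × 5.88046 ≈ 66.214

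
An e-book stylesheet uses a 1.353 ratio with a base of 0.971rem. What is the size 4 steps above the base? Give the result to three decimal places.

A modular type scale is a geometric sequence: sizeₙ = base × rⁿ.
0.971 × 1.353⁴ = 0.971 × 3.35113 ≈ 3.254

3.254rem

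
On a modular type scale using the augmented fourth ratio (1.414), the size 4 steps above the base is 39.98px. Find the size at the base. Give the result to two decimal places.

The gap is 0 − (4) = -4 steps, so the factor is 1.414^-4.
39.98 ÷ 1.414⁴ = 39.98 ÷ 3.99758 ≈ 10.001

10.00px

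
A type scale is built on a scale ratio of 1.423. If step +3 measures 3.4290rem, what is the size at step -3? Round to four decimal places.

3.4290 ÷ 1.423⁶ = 3.4290 ÷ 8.30289 ≈ 0.4130

0.4130rem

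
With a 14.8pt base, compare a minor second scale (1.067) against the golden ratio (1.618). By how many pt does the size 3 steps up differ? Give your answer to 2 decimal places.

44.71pt

Minor second: 14.8 × 1.067³ = 17.9786pt
Golden ratio: 14.8 × 1.618³ = 62.6899pt
Difference: 62.6899 − 17.9786 = 44.7113pt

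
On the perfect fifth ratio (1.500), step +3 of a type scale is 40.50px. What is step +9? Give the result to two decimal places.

461.32px

40.50 × 1.500⁶ = 40.50 × 11.39062 ≈ 461.320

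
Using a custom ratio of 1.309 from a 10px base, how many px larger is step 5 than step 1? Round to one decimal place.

Step 1: 10.0 × 1.309 = 13.090px
Step 5: 10.0 × 1.309⁵ = 38.432px
Difference: 38.432 − 13.090 = 25.342px

25.3px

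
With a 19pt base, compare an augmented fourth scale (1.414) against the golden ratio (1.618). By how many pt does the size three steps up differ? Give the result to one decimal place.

Augmented fourth: 19.0 × 1.414³ = 53.716pt
Golden ratio: 19.0 × 1.618³ = 80.480pt
Difference: 80.480 − 53.716 = 26.764pt

26.8pt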